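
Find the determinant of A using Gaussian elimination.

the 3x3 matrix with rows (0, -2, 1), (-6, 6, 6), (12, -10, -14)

det(A) = 12

Forward elimination:
R1 <-> R2   (pivot in column 1 was zero)
[ -6    6    6 ]
[  0   -2    1 ]
[ 12  -10  -14 ]
R3 <- R3 - (-2)*R1:  [  0   2  -2 ]
R3 <- R3 - (-1)*R2:  [  0   0  -1 ]
Upper-triangular form:
[ -6   6   6 ]
[  0  -2   1 ]
[  0   0  -1 ]
det(A) = (-1)^1 * (-6) * (-2) * (-1) = 12  (1 row swap -> sign -1)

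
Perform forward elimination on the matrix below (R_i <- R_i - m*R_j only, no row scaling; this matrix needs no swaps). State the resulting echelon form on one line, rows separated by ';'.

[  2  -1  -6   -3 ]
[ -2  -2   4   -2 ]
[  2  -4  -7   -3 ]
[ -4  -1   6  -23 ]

REF = [2 -1 -6 -3; 0 -3 -2 -5; 0 0 1 5; 0 0 0 -4]

Forward elimination:
R2 <- R2 - (-1)*R1:  [  0  -3  -2  -5 ]
R3 <- R3 - (1)*R1:  [  0  -3  -1   0 ]
R4 <- R4 - (-2)*R1:  [   0   -3   -6  -29 ]
R3 <- R3 - (1)*R2:  [ 0  0  1  5 ]
R4 <- R4 - (1)*R2:  [   0    0   -4  -24 ]
R4 <- R4 - (-4)*R3:  [  0   0   0  -4 ]
Row echelon form:
[ 2  -1  -6  -3 ]
[ 0  -3  -2  -5 ]
[ 0   0   1   5 ]
[ 0   0   0  -4 ]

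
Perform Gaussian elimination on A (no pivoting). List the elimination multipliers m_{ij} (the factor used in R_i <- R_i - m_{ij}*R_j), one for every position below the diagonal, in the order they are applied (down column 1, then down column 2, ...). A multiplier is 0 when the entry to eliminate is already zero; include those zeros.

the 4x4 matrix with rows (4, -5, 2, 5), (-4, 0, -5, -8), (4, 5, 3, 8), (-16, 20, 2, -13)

Forward elimination:
R2 <- R2 - (-1)*R1:  [  0  -5  -3  -3 ]
R3 <- R3 - (1)*R1:  [  0  10   1   3 ]
R4 <- R4 - (-4)*R1:  [  0   0  10   7 ]
R3 <- R3 - (-2)*R2:  [  0   0  -5  -3 ]
R4: entry in column 2 is already 0 -> m_{42} = 0 (no row operation needed)
R4 <- R4 - (-2)*R3:  [ 0  0  0  1 ]
Multipliers (in order of application): m_{21} = -1, m_{31} = 1, m_{41} = -4, m_{32} = -2, m_{42} = 0, m_{43} = -2

multipliers: -1, 1, -4, -2, 0, -2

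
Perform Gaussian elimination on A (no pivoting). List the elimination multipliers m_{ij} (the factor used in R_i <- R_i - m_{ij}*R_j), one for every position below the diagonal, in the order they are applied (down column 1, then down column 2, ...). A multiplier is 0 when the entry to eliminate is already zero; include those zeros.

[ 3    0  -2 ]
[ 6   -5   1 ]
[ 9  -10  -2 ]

Forward elimination:
R2 <- R2 - (2)*R1:  [  0  -5   5 ]
R3 <- R3 - (3)*R1:  [   0  -10    4 ]
R3 <- R3 - (2)*R2:  [  0   0  -6 ]
Multipliers (in order of application): m_{21} = 2, m_{31} = 3, m_{32} = 2

multipliers: 2, 3, 2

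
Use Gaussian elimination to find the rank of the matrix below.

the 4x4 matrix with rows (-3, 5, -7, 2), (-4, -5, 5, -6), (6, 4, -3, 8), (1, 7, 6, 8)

Row reduction:
R2 <- R2 - (4/3)*R1:  [     0  -35/3   43/3  -26/3 ]
R3 <- R3 - (-2)*R1:  [   0   14  -17   12 ]
R4 <- R4 - (-1/3)*R1:  [    0  26/3  11/3  26/3 ]
R3 <- R3 - (-6/5)*R2:  [   0    0  1/5  8/5 ]
R4 <- R4 - (-26/35)*R2:  [      0       0  501/35   78/35 ]
R4 <- R4 - (501/7)*R3:  [      0       0       0  -786/7 ]
Row echelon form:
[ -3      5    -7       2 ]
[  0  -35/3  43/3   -26/3 ]
[  0      0   1/5     8/5 ]
[  0      0     0  -786/7 ]
Nonzero rows / pivot columns: 4

rank(A) = 4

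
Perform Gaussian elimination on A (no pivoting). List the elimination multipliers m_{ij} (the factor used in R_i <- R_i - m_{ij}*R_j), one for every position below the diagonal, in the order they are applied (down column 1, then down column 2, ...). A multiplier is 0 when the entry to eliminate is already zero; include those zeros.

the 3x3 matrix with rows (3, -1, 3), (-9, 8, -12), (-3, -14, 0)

Forward elimination:
R2 <- R2 - (-3)*R1:  [  0   5  -3 ]
R3 <- R3 - (-1)*R1:  [   0  -15    3 ]
R3 <- R3 - (-3)*R2:  [  0   0  -6 ]
Multipliers (in order of application): m_{21} = -3, m_{31} = -1, m_{32} = -3

multipliers: -3, -1, -3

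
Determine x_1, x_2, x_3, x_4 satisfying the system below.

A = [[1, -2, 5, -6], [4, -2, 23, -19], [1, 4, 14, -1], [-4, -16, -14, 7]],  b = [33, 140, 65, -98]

Forward elimination on [A|b]:
R2 <- R2 - (4)*R1:  [ 0  6  3  5  8 ]
R3 <- R3 - (1)*R1:  [  0   6   9   5  32 ]
R4 <- R4 - (-4)*R1:  [   0  -24    6  -17   34 ]
R3 <- R3 - (1)*R2:  [  0   0   6   0  24 ]
R4 <- R4 - (-4)*R2:  [  0   0  18   3  66 ]
R4 <- R4 - (3)*R3:  [  0   0   0   3  -6 ]
Row echelon form:
[ 1  -2  5  -6  |  33 ]
[ 0   6  3   5  |   8 ]
[ 0   0  6   0  |  24 ]
[ 0   0  0   3  |  -6 ]
Back-substitution:
x_4 = (-6) / 3 = -2
x_3 = (24) / 6 = 4
x_2 = (8 - (3)*(4) - (5)*(-2)) / 6 = 1
x_1 = (33 - (-2)*(1) - (5)*(4) - (-6)*(-2)) / 1 = 3

(3, 1, 4, -2)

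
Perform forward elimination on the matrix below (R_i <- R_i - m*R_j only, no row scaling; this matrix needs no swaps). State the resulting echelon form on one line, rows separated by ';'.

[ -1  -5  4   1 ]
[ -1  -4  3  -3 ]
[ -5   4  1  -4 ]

Forward elimination:
R2 <- R2 - (1)*R1:  [  0   1  -1  -4 ]
R3 <- R3 - (5)*R1:  [   0   29  -19   -9 ]
R3 <- R3 - (29)*R2:  [   0    0   10  107 ]
Row echelon form:
[ -1  -5   4    1 ]
[  0   1  -1   -4 ]
[  0   0  10  107 ]

REF = [-1 -5 4 1; 0 1 -1 -4; 0 0 10 107]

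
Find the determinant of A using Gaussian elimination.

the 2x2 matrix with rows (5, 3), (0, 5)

det(A) = 25

Forward elimination:
Upper-triangular form:
[ 5  3 ]
[ 0  5 ]
det(A) = (-1)^0 * (5) * (5) = 25  (0 row swaps -> sign +1)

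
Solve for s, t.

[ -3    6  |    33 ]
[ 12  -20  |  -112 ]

Forward elimination on [A|b]:
R2 <- R2 - (-4)*R1:  [  0   4  20 ]
Row echelon form:
[ -3  6  |  33 ]
[  0  4  |  20 ]
Back-substitution:
t = (20) / 4 = 5
s = (33 - (6)*(5)) / -3 = -1

(-1, 5)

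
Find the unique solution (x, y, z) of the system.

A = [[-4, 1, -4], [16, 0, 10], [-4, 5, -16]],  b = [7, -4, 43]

Forward elimination on [A|b]:
R2 <- R2 - (-4)*R1:  [  0   4  -6  24 ]
R3 <- R3 - (1)*R1:  [   0    4  -12   36 ]
R3 <- R3 - (1)*R2:  [  0   0  -6  12 ]
Row echelon form:
[ -4  1  -4  |   7 ]
[  0  4  -6  |  24 ]
[  0  0  -6  |  12 ]
Back-substitution:
z = (12) / -6 = -2
y = (24 - (-6)*(-2)) / 4 = 3
x = (7 - (1)*(3) - (-4)*(-2)) / -4 = 1

(1, 3, -2)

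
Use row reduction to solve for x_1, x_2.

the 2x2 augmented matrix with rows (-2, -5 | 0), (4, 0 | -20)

Forward elimination on [A|b]:
R2 <- R2 - (-2)*R1:  [   0  -10  -20 ]
Row echelon form:
[ -2   -5  |    0 ]
[  0  -10  |  -20 ]
Back-substitution:
x_2 = (-20) / -10 = 2
x_1 = (0 - (-5)*(2)) / -2 = -5

(-5, 2)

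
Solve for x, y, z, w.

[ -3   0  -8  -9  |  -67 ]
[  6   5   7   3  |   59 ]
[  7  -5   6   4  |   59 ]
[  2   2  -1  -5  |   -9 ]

Forward elimination on [A|b]:
R2 <- R2 - (-2)*R1:  [   0    5   -9  -15  -75 ]
R3 <- R3 - (-7/3)*R1:  [      0      -5   -38/3     -17  -292/3 ]
R4 <- R4 - (-2/3)*R1:  [      0       2   -19/3     -11  -161/3 ]
R3 <- R3 - (-1)*R2:  [      0       0   -65/3     -32  -517/3 ]
R4 <- R4 - (2/5)*R2:  [      0       0  -41/15      -5   -71/3 ]
R4 <- R4 - (41/325)*R3:  [        0         0         0  -313/325  -626/325 ]
Row echelon form:
[ -3  0     -8        -9  |       -67 ]
[  0  5     -9       -15  |       -75 ]
[  0  0  -65/3       -32  |    -517/3 ]
[  0  0      0  -313/325  |  -626/325 ]
Back-substitution:
w = (-626/325) / (-313/325) = 2
z = (-517/3 - (-32)*(2)) / (-65/3) = 5
y = (-75 - (-9)*(5) - (-15)*(2)) / 5 = 0
x = (-67 - (-8)*(5) - (-9)*(2)) / -3 = 3

(3, 0, 5, 2)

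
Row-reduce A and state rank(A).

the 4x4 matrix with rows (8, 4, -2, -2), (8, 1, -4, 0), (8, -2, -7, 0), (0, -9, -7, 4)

rank(A) = 3

Row reduction:
R2 <- R2 - (1)*R1:  [  0  -3  -2   2 ]
R3 <- R3 - (1)*R1:  [  0  -6  -5   2 ]
R3 <- R3 - (2)*R2:  [  0   0  -1  -2 ]
R4 <- R4 - (3)*R2:  [  0   0  -1  -2 ]
R4 <- R4 - (1)*R3:  [ 0  0  0  0 ]
Row echelon form:
[ 8   4  -2  -2 ]
[ 0  -3  -2   2 ]
[ 0   0  -1  -2 ]
[ 0   0   0   0 ]
Nonzero rows / pivot columns: 3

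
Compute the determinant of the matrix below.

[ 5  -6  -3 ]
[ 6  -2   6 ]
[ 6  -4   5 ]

det(A) = 70

Forward elimination:
R2 <- R2 - (6/5)*R1:  [    0  26/5  48/5 ]
R3 <- R3 - (6/5)*R1:  [    0  16/5  43/5 ]
R3 <- R3 - (8/13)*R2:  [     0      0  35/13 ]
Upper-triangular form:
[ 5    -6     -3 ]
[ 0  26/5   48/5 ]
[ 0     0  35/13 ]
det(A) = (-1)^0 * (5) * (26/5) * (35/13) = 70  (0 row swaps -> sign +1)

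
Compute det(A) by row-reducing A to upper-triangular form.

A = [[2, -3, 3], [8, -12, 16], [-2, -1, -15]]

det(A) = 32

Forward elimination:
R2 <- R2 - (4)*R1:  [ 0  0  4 ]
R3 <- R3 - (-1)*R1:  [   0   -4  -12 ]
R2 <-> R3   (pivot in column 2 was zero)
[ 2  -3    3 ]
[ 0  -4  -12 ]
[ 0   0    4 ]
Upper-triangular form:
[ 2  -3    3 ]
[ 0  -4  -12 ]
[ 0   0    4 ]
det(A) = (-1)^1 * (2) * (-4) * (4) = 32  (1 row swap -> sign -1)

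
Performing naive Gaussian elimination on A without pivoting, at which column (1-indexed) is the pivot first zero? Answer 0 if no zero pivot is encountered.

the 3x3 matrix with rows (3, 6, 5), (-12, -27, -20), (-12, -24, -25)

Naive forward elimination:
R2 <- R2 - (-4)*R1:  [  0  -3   0 ]
R3 <- R3 - (-4)*R1:  [  0   0  -5 ]
All pivots nonzero; naive elimination completes without hitting a zero pivot.

first zero-pivot column = 0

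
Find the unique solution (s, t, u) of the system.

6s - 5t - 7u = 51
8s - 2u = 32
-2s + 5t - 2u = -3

(3, -1, -4)

Forward elimination on [A|b]:
R2 <- R2 - (4/3)*R1:  [    0  20/3  22/3   -36 ]
R3 <- R3 - (-1/3)*R1:  [     0   10/3  -13/3     14 ]
R3 <- R3 - (1/2)*R2:  [  0   0  -8  32 ]
Row echelon form:
[ 6    -5    -7  |   51 ]
[ 0  20/3  22/3  |  -36 ]
[ 0     0    -8  |   32 ]
Back-substitution:
u = (32) / -8 = -4
t = (-36 - (22/3)*(-4)) / (20/3) = -1
s = (51 - (-5)*(-1) - (-7)*(-4)) / 6 = 3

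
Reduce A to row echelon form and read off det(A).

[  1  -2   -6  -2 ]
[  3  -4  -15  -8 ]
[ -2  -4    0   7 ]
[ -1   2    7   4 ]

det(A) = 10

Forward elimination:
R2 <- R2 - (3)*R1:  [  0   2   3  -2 ]
R3 <- R3 - (-2)*R1:  [   0   -8  -12    3 ]
R4 <- R4 - (-1)*R1:  [ 0  0  1  2 ]
R3 <- R3 - (-4)*R2:  [  0   0   0  -5 ]
R3 <-> R4   (pivot in column 3 was zero)
[ 1  -2  -6  -2 ]
[ 0   2   3  -2 ]
[ 0   0   1   2 ]
[ 0   0   0  -5 ]
Upper-triangular form:
[ 1  -2  -6  -2 ]
[ 0   2   3  -2 ]
[ 0   0   1   2 ]
[ 0   0   0  -5 ]
det(A) = (-1)^1 * (1) * (2) * (1) * (-5) = 10  (1 row swap -> sign -1)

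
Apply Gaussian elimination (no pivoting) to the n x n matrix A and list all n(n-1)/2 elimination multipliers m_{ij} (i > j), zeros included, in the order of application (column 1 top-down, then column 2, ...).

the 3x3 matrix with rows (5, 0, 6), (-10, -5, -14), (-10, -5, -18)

Forward elimination:
R2 <- R2 - (-2)*R1:  [  0  -5  -2 ]
R3 <- R3 - (-2)*R1:  [  0  -5  -6 ]
R3 <- R3 - (1)*R2:  [  0   0  -4 ]
Multipliers (in order of application): m_{21} = -2, m_{31} = -2, m_{32} = 1

multipliers: -2, -2, 1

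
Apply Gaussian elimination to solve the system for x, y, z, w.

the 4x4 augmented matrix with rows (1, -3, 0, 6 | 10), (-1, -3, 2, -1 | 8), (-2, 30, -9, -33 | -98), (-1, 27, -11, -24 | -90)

(-2, 0, 4, 2)

Forward elimination on [A|b]:
R2 <- R2 - (-1)*R1:  [  0  -6   2   5  18 ]
R3 <- R3 - (-2)*R1:  [   0   24   -9  -21  -78 ]
R4 <- R4 - (-1)*R1:  [   0   24  -11  -18  -80 ]
R3 <- R3 - (-4)*R2:  [  0   0  -1  -1  -6 ]
R4 <- R4 - (-4)*R2:  [  0   0  -3   2  -8 ]
R4 <- R4 - (3)*R3:  [  0   0   0   5  10 ]
Row echelon form:
[ 1  -3   0   6  |  10 ]
[ 0  -6   2   5  |  18 ]
[ 0   0  -1  -1  |  -6 ]
[ 0   0   0   5  |  10 ]
Back-substitution:
w = (10) / 5 = 2
z = (-6 - (-1)*(2)) / -1 = 4
y = (18 - (2)*(4) - (5)*(2)) / -6 = 0
x = (10 - (-3)*(0) - (6)*(2)) / 1 = -2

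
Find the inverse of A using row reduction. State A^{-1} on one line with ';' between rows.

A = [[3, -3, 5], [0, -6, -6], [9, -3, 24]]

inverse = [3 -19/18 -8/9; 1 -1/2 -1/3; -1 1/3 1/3]

Gauss-Jordan on [A | I]:
R1 <- (1/3)*R1:  [   1   -1  5/3  |  1/3    0    0 ]
R3 <- R3 - (9)*R1:  [  0   6   9  |  -3   0   1 ]
R2 <- (1/-6)*R2:  [    0     1     1  |     0  -1/6     0 ]
R1 <- R1 - (-1)*R2:  [    1     0   8/3  |   1/3  -1/6     0 ]
R3 <- R3 - (6)*R2:  [  0   0   3  |  -3   1   1 ]
R3 <- (1/3)*R3:  [   0    0    1  |   -1  1/3  1/3 ]
R1 <- R1 - (8/3)*R3:  [      1       0       0  |       3  -19/18    -8/9 ]
R2 <- R2 - (1)*R3:  [    0     1     0  |     1  -1/2  -1/3 ]
Right block of [I | A^{-1}] is the inverse:
[  3  -19/18  -8/9 ]
[  1    -1/2  -1/3 ]
[ -1     1/3   1/3 ]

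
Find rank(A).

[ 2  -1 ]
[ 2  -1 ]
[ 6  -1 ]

Row reduction:
R2 <- R2 - (1)*R1:  [ 0  0 ]
R3 <- R3 - (3)*R1:  [ 0  2 ]
R2 <-> R3   (pivot in column 2 was zero)
[ 2  -1 ]
[ 0   2 ]
[ 0   0 ]
Row echelon form:
[ 2  -1 ]
[ 0   2 ]
[ 0   0 ]
Nonzero rows / pivot columns: 2

rank(A) = 2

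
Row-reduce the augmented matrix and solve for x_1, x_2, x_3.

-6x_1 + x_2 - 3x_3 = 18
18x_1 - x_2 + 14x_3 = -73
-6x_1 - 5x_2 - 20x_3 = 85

(0, 3, -5)

Forward elimination on [A|b]:
R2 <- R2 - (-3)*R1:  [   0    2    5  -19 ]
R3 <- R3 - (1)*R1:  [   0   -6  -17   67 ]
R3 <- R3 - (-3)*R2:  [  0   0  -2  10 ]
Row echelon form:
[ -6  1  -3  |   18 ]
[  0  2   5  |  -19 ]
[  0  0  -2  |   10 ]
Back-substitution:
x_3 = (10) / -2 = -5
x_2 = (-19 - (5)*(-5)) / 2 = 3
x_1 = (18 - (1)*(3) - (-3)*(-5)) / -6 = 0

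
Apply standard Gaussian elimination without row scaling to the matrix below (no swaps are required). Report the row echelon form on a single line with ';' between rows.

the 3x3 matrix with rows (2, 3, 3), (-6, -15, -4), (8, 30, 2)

Forward elimination:
R2 <- R2 - (-3)*R1:  [  0  -6   5 ]
R3 <- R3 - (4)*R1:  [   0   18  -10 ]
R3 <- R3 - (-3)*R2:  [ 0  0  5 ]
Row echelon form:
[ 2   3  3 ]
[ 0  -6  5 ]
[ 0   0  5 ]

REF = [2 3 3; 0 -6 5; 0 0 5]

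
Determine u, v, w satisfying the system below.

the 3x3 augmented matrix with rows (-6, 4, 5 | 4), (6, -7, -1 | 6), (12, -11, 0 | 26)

Forward elimination on [A|b]:
R2 <- R2 - (-1)*R1:  [  0  -3   4  10 ]
R3 <- R3 - (-2)*R1:  [  0  -3  10  34 ]
R3 <- R3 - (1)*R2:  [  0   0   6  24 ]
Row echelon form:
[ -6   4  5  |   4 ]
[  0  -3  4  |  10 ]
[  0   0  6  |  24 ]
Back-substitution:
w = (24) / 6 = 4
v = (10 - (4)*(4)) / -3 = 2
u = (4 - (4)*(2) - (5)*(4)) / -6 = 4

(4, 2, 4)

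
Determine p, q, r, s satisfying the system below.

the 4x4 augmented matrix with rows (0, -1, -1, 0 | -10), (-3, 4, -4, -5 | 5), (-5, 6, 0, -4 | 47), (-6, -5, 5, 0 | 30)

(-5, 5, 5, 2)

Forward elimination on [A|b]:
R1 <-> R2   (pivot in column 1 was zero)
[ -3   4  -4  -5    5 ]
[  0  -1  -1   0  -10 ]
[ -5   6   0  -4   47 ]
[ -6  -5   5   0   30 ]
R3 <- R3 - (5/3)*R1:  [     0   -2/3   20/3   13/3  116/3 ]
R4 <- R4 - (2)*R1:  [   0  -13   13   10   20 ]
R3 <- R3 - (2/3)*R2:  [     0      0   22/3   13/3  136/3 ]
R4 <- R4 - (13)*R2:  [   0    0   26   10  150 ]
R4 <- R4 - (39/11)*R3:  [       0        0        0   -59/11  -118/11 ]
Row echelon form:
[ -3   4    -4      -5  |        5 ]
[  0  -1    -1       0  |      -10 ]
[  0   0  22/3    13/3  |    136/3 ]
[  0   0     0  -59/11  |  -118/11 ]
Back-substitution:
s = (-118/11) / (-59/11) = 2
r = (136/3 - (13/3)*(2)) / (22/3) = 5
q = (-10 - (-1)*(5)) / -1 = 5
p = (5 - (4)*(5) - (-4)*(5) - (-5)*(2)) / -3 = -5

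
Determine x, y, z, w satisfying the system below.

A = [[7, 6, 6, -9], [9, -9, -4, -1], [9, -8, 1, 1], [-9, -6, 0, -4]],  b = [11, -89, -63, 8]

Forward elimination on [A|b]:
R2 <- R2 - (9/7)*R1:  [      0  -117/7   -82/7    74/7  -722/7 ]
R3 <- R3 - (9/7)*R1:  [      0  -110/7   -47/7    88/7  -540/7 ]
R4 <- R4 - (-9/7)*R1:  [      0    12/7    54/7  -109/7   155/7 ]
R3 <- R3 - (110/117)*R2:  [        0         0   503/117   308/117  2320/117 ]
R4 <- R4 - (-4/39)*R2:  [       0        0   254/39  -565/39   451/39 ]
R4 <- R4 - (762/503)*R3:  [         0          0          0  -9293/503  -9293/503 ]
Row echelon form:
[ 7       6        6         -9  |         11 ]
[ 0  -117/7    -82/7       74/7  |     -722/7 ]
[ 0       0  503/117    308/117  |   2320/117 ]
[ 0       0        0  -9293/503  |  -9293/503 ]
Back-substitution:
w = (-9293/503) / (-9293/503) = 1
z = (2320/117 - (308/117)*(1)) / (503/117) = 4
y = (-722/7 - (-82/7)*(4) - (74/7)*(1)) / (-117/7) = 4
x = (11 - (6)*(4) - (6)*(4) - (-9)*(1)) / 7 = -4

(-4, 4, 4, 1)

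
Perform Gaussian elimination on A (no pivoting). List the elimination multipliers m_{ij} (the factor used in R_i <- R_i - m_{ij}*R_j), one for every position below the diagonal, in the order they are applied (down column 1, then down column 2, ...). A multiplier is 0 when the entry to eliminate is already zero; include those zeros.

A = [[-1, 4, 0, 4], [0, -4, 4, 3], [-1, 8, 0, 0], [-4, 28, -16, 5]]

multipliers: 0, 1, 4, -1, -3, -1

Forward elimination:
R2: entry in column 1 is already 0 -> m_{21} = 0 (no row operation needed)
R3 <- R3 - (1)*R1:  [  0   4   0  -4 ]
R4 <- R4 - (4)*R1:  [   0   12  -16  -11 ]
R3 <- R3 - (-1)*R2:  [  0   0   4  -1 ]
R4 <- R4 - (-3)*R2:  [  0   0  -4  -2 ]
R4 <- R4 - (-1)*R3:  [  0   0   0  -3 ]
Multipliers (in order of application): m_{21} = 0, m_{31} = 1, m_{41} = 4, m_{32} = -1, m_{42} = -3, m_{43} = -1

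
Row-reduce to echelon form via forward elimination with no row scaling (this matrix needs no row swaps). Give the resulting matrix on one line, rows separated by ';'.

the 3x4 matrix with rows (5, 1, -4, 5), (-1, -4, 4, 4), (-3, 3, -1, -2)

REF = [5 1 -4 5; 0 -19/5 16/5 5; 0 0 -7/19 109/19]

Forward elimination:
R2 <- R2 - (-1/5)*R1:  [     0  -19/5   16/5      5 ]
R3 <- R3 - (-3/5)*R1:  [     0   18/5  -17/5      1 ]
R3 <- R3 - (-18/19)*R2:  [      0       0   -7/19  109/19 ]
Row echelon form:
[ 5      1     -4       5 ]
[ 0  -19/5   16/5       5 ]
[ 0      0  -7/19  109/19 ]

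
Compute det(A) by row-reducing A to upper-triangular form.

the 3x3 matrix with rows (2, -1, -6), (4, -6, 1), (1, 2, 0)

det(A) = -89

Forward elimination:
R2 <- R2 - (2)*R1:  [  0  -4  13 ]
R3 <- R3 - (1/2)*R1:  [   0  5/2    3 ]
R3 <- R3 - (-5/8)*R2:  [    0     0  89/8 ]
Upper-triangular form:
[ 2  -1    -6 ]
[ 0  -4    13 ]
[ 0   0  89/8 ]
det(A) = (-1)^0 * (2) * (-4) * (89/8) = -89  (0 row swaps -> sign +1)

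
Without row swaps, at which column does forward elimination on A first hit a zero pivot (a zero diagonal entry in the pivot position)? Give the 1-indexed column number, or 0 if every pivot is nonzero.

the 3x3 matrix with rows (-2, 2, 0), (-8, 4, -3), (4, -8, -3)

first zero-pivot column = 3

Naive forward elimination:
R2 <- R2 - (4)*R1:  [  0  -4  -3 ]
R3 <- R3 - (-2)*R1:  [  0  -4  -3 ]
R3 <- R3 - (1)*R2:  [ 0  0  0 ]
Matrix at this point:
[ -2   2   0 ]
[  0  -4  -3 ]
[  0   0   0 ]
Pivot entry (3,3) in the last row is zero and there are no rows below to swap with -> zero pivot in column 3 (A is singular).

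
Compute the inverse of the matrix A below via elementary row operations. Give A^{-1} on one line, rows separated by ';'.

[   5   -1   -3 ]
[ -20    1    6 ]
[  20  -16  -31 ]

inverse = [-13/15 -17/75 1/25; 20/3 19/15 -2/5; -4 -4/5 1/5]

Gauss-Jordan on [A | I]:
R1 <- (1/5)*R1:  [    1  -1/5  -3/5  |   1/5     0     0 ]
R2 <- R2 - (-20)*R1:  [  0  -3  -6  |   4   1   0 ]
R3 <- R3 - (20)*R1:  [   0  -12  -19  |   -4    0    1 ]
R2 <- (1/-3)*R2:  [    0     1     2  |  -4/3  -1/3     0 ]
R1 <- R1 - (-1/5)*R2:  [     1      0   -1/5  |  -1/15  -1/15      0 ]
R3 <- R3 - (-12)*R2:  [   0    0    5  |  -20   -4    1 ]
R3 <- (1/5)*R3:  [    0     0     1  |    -4  -4/5   1/5 ]
R1 <- R1 - (-1/5)*R3:  [      1       0       0  |  -13/15  -17/75    1/25 ]
R2 <- R2 - (2)*R3:  [     0      1      0  |   20/3  19/15   -2/5 ]
Right block of [I | A^{-1}] is the inverse:
[ -13/15  -17/75  1/25 ]
[   20/3   19/15  -2/5 ]
[     -4    -4/5   1/5 ]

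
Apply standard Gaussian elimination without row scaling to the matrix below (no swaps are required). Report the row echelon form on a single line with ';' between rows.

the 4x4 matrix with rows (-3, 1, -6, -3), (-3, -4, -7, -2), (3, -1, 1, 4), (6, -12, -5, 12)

REF = [-3 1 -6 -3; 0 -5 -1 1; 0 0 -5 1; 0 0 0 1]

Forward elimination:
R2 <- R2 - (1)*R1:  [  0  -5  -1   1 ]
R3 <- R3 - (-1)*R1:  [  0   0  -5   1 ]
R4 <- R4 - (-2)*R1:  [   0  -10  -17    6 ]
R4 <- R4 - (2)*R2:  [   0    0  -15    4 ]
R4 <- R4 - (3)*R3:  [ 0  0  0  1 ]
Row echelon form:
[ -3   1  -6  -3 ]
[  0  -5  -1   1 ]
[  0   0  -5   1 ]
[  0   0   0   1 ]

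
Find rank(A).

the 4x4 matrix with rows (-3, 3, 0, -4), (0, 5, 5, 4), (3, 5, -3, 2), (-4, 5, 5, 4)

rank(A) = 4

Row reduction:
R3 <- R3 - (-1)*R1:  [  0   8  -3  -2 ]
R4 <- R4 - (4/3)*R1:  [    0     1     5  28/3 ]
R3 <- R3 - (8/5)*R2:  [     0      0    -11  -42/5 ]
R4 <- R4 - (1/5)*R2:  [      0       0       4  128/15 ]
R4 <- R4 - (-4/11)*R3:  [       0        0        0  904/165 ]
Row echelon form:
[ -3  3    0       -4 ]
[  0  5    5        4 ]
[  0  0  -11    -42/5 ]
[  0  0    0  904/165 ]
Nonzero rows / pivot columns: 4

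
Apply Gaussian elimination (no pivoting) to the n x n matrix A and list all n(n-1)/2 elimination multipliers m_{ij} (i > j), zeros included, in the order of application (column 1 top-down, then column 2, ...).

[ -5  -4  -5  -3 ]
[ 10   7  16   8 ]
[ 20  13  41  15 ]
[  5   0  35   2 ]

Forward elimination:
R2 <- R2 - (-2)*R1:  [  0  -1   6   2 ]
R3 <- R3 - (-4)*R1:  [  0  -3  21   3 ]
R4 <- R4 - (-1)*R1:  [  0  -4  30  -1 ]
R3 <- R3 - (3)*R2:  [  0   0   3  -3 ]
R4 <- R4 - (4)*R2:  [  0   0   6  -9 ]
R4 <- R4 - (2)*R3:  [  0   0   0  -3 ]
Multipliers (in order of application): m_{21} = -2, m_{31} = -4, m_{41} = -1, m_{32} = 3, m_{42} = 4, m_{43} = 2

multipliers: -2, -4, -1, 3, 4, 2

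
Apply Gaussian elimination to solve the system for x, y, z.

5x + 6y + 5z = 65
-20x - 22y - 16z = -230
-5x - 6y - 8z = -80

Forward elimination on [A|b]:
R2 <- R2 - (-4)*R1:  [  0   2   4  30 ]
R3 <- R3 - (-1)*R1:  [   0    0   -3  -15 ]
Row echelon form:
[ 5  6   5  |   65 ]
[ 0  2   4  |   30 ]
[ 0  0  -3  |  -15 ]
Back-substitution:
z = (-15) / -3 = 5
y = (30 - (4)*(5)) / 2 = 5
x = (65 - (6)*(5) - (5)*(5)) / 5 = 2

(2, 5, 5)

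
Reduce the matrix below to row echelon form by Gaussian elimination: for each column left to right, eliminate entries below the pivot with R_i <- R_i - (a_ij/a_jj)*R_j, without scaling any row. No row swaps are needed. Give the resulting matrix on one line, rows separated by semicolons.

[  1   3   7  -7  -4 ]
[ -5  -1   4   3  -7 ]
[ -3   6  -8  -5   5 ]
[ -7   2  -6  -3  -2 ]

REF = [1 3 7 -7 -4; 0 14 39 -32 -27; 0 0 -403/14 58/7 307/14; 0 0 0 -2214/403 -683/403]

Forward elimination:
R2 <- R2 - (-5)*R1:  [   0   14   39  -32  -27 ]
R3 <- R3 - (-3)*R1:  [   0   15   13  -26   -7 ]
R4 <- R4 - (-7)*R1:  [   0   23   43  -52  -30 ]
R3 <- R3 - (15/14)*R2:  [       0        0  -403/14     58/7   307/14 ]
R4 <- R4 - (23/14)*R2:  [       0        0  -295/14      4/7   201/14 ]
R4 <- R4 - (295/403)*R3:  [         0          0          0  -2214/403   -683/403 ]
Row echelon form:
[ 1   3        7         -7        -4 ]
[ 0  14       39        -32       -27 ]
[ 0   0  -403/14       58/7    307/14 ]
[ 0   0        0  -2214/403  -683/403 ]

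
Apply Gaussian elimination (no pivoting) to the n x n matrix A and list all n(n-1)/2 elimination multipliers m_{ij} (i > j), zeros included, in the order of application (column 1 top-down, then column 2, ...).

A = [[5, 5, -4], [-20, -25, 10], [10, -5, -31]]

multipliers: -4, 2, 3

Forward elimination:
R2 <- R2 - (-4)*R1:  [  0  -5  -6 ]
R3 <- R3 - (2)*R1:  [   0  -15  -23 ]
R3 <- R3 - (3)*R2:  [  0   0  -5 ]
Multipliers (in order of application): m_{21} = -4, m_{31} = 2, m_{32} = 3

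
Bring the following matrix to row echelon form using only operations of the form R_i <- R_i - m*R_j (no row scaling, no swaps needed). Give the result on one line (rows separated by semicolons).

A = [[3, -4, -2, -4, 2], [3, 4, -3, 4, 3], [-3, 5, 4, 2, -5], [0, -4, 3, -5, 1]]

Forward elimination:
R2 <- R2 - (1)*R1:  [  0   8  -1   8   1 ]
R3 <- R3 - (-1)*R1:  [  0   1   2  -2  -3 ]
R3 <- R3 - (1/8)*R2:  [     0      0   17/8     -3  -25/8 ]
R4 <- R4 - (-1/2)*R2:  [   0    0  5/2   -1  3/2 ]
R4 <- R4 - (20/17)*R3:  [     0      0      0  43/17  88/17 ]
Row echelon form:
[ 3  -4    -2     -4      2 ]
[ 0   8    -1      8      1 ]
[ 0   0  17/8     -3  -25/8 ]
[ 0   0     0  43/17  88/17 ]

REF = [3 -4 -2 -4 2; 0 8 -1 8 1; 0 0 17/8 -3 -25/8; 0 0 0 43/17 88/17]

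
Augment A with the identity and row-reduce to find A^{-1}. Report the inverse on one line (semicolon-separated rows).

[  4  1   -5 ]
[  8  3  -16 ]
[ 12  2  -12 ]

Gauss-Jordan on [A | I]:
R1 <- (1/4)*R1:  [    1   1/4  -5/4  |   1/4     0     0 ]
R2 <- R2 - (8)*R1:  [  0   1  -6  |  -2   1   0 ]
R3 <- R3 - (12)*R1:  [  0  -1   3  |  -3   0   1 ]
R1 <- R1 - (1/4)*R2:  [    1     0   1/4  |   3/4  -1/4     0 ]
R3 <- R3 - (-1)*R2:  [  0   0  -3  |  -5   1   1 ]
R3 <- (1/-3)*R3:  [    0     0     1  |   5/3  -1/3  -1/3 ]
R1 <- R1 - (1/4)*R3:  [    1     0     0  |   1/3  -1/6  1/12 ]
R2 <- R2 - (-6)*R3:  [  0   1   0  |   8  -1  -2 ]
Right block of [I | A^{-1}] is the inverse:
[ 1/3  -1/6  1/12 ]
[   8    -1    -2 ]
[ 5/3  -1/3  -1/3 ]

inverse = [1/3 -1/6 1/12; 8 -1 -2; 5/3 -1/3 -1/3]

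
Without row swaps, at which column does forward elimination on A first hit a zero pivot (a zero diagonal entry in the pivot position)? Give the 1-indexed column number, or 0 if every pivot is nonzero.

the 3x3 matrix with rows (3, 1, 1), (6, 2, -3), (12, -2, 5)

Naive forward elimination:
R2 <- R2 - (2)*R1:  [  0   0  -5 ]
R3 <- R3 - (4)*R1:  [  0  -6   1 ]
Matrix at this point:
[ 3   1   1 ]
[ 0   0  -5 ]
[ 0  -6   1 ]
Pivot entry (2,2) is zero but row 3 has -6 in column 2 -> naive elimination stops; a row interchange (e.g. R2 <-> R3) would be required here.

first zero-pivot column = 2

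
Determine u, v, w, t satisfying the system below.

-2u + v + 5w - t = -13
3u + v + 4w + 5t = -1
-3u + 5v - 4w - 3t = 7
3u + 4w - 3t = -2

(2, 1, -2, 0)

Forward elimination on [A|b]:
R2 <- R2 - (-3/2)*R1:  [     0    5/2   23/2    7/2  -41/2 ]
R3 <- R3 - (3/2)*R1:  [     0    7/2  -23/2   -3/2   53/2 ]
R4 <- R4 - (-3/2)*R1:  [     0    3/2   23/2   -9/2  -43/2 ]
R3 <- R3 - (7/5)*R2:  [      0       0  -138/5   -32/5   276/5 ]
R4 <- R4 - (3/5)*R2:  [     0      0   23/5  -33/5  -46/5 ]
R4 <- R4 - (-1/6)*R3:  [     0      0      0  -23/3      0 ]
Row echelon form:
[ -2    1       5     -1  |    -13 ]
[  0  5/2    23/2    7/2  |  -41/2 ]
[  0    0  -138/5  -32/5  |  276/5 ]
[  0    0       0  -23/3  |      0 ]
Back-substitution:
t = (0) / (-23/3) = 0
w = (276/5 - (-32/5)*(0)) / (-138/5) = -2
v = (-41/2 - (23/2)*(-2) - (7/2)*(0)) / (5/2) = 1
u = (-13 - (1)*(1) - (5)*(-2) - (-1)*(0)) / -2 = 2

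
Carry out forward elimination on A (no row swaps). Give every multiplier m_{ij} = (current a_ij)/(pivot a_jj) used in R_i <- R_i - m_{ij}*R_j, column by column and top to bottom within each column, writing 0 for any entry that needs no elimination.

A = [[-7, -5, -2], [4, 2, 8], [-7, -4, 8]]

Forward elimination:
R2 <- R2 - (-4/7)*R1:  [    0  -6/7  48/7 ]
R3 <- R3 - (1)*R1:  [  0   1  10 ]
R3 <- R3 - (-7/6)*R2:  [  0   0  18 ]
Multipliers (in order of application): m_{21} = -4/7, m_{31} = 1, m_{32} = -7/6

multipliers: -4/7, 1, -7/6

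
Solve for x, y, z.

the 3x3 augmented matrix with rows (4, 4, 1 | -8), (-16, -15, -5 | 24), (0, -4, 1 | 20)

Forward elimination on [A|b]:
R2 <- R2 - (-4)*R1:  [  0   1  -1  -8 ]
R3 <- R3 - (-4)*R2:  [   0    0   -3  -12 ]
Row echelon form:
[ 4  4   1  |   -8 ]
[ 0  1  -1  |   -8 ]
[ 0  0  -3  |  -12 ]
Back-substitution:
z = (-12) / -3 = 4
y = (-8 - (-1)*(4)) / 1 = -4
x = (-8 - (4)*(-4) - (1)*(4)) / 4 = 1

(1, -4, 4)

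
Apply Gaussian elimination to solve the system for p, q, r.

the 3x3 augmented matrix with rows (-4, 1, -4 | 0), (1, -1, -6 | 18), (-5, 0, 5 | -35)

(4, 4, -3)

Forward elimination on [A|b]:
R2 <- R2 - (-1/4)*R1:  [    0  -3/4    -7    18 ]
R3 <- R3 - (5/4)*R1:  [    0  -5/4    10   -35 ]
R3 <- R3 - (5/3)*R2:  [    0     0  65/3   -65 ]
Row echelon form:
[ -4     1    -4  |    0 ]
[  0  -3/4    -7  |   18 ]
[  0     0  65/3  |  -65 ]
Back-substitution:
r = (-65) / (65/3) = -3
q = (18 - (-7)*(-3)) / (-3/4) = 4
p = (0 - (1)*(4) - (-4)*(-3)) / -4 = 4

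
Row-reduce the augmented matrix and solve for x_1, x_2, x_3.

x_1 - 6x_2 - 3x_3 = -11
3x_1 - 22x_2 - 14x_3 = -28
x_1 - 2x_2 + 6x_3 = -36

Forward elimination on [A|b]:
R2 <- R2 - (3)*R1:  [  0  -4  -5   5 ]
R3 <- R3 - (1)*R1:  [   0    4    9  -25 ]
R3 <- R3 - (-1)*R2:  [   0    0    4  -20 ]
Row echelon form:
[ 1  -6  -3  |  -11 ]
[ 0  -4  -5  |    5 ]
[ 0   0   4  |  -20 ]
Back-substitution:
x_3 = (-20) / 4 = -5
x_2 = (5 - (-5)*(-5)) / -4 = 5
x_1 = (-11 - (-6)*(5) - (-3)*(-5)) / 1 = 4

(4, 5, -5)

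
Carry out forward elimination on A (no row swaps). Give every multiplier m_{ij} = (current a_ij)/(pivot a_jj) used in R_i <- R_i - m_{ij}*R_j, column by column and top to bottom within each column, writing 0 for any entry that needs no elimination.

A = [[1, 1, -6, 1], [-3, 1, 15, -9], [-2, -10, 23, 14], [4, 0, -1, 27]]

multipliers: -3, -2, 4, -2, -1, 4

Forward elimination:
R2 <- R2 - (-3)*R1:  [  0   4  -3  -6 ]
R3 <- R3 - (-2)*R1:  [  0  -8  11  16 ]
R4 <- R4 - (4)*R1:  [  0  -4  23  23 ]
R3 <- R3 - (-2)*R2:  [ 0  0  5  4 ]
R4 <- R4 - (-1)*R2:  [  0   0  20  17 ]
R4 <- R4 - (4)*R3:  [ 0  0  0  1 ]
Multipliers (in order of application): m_{21} = -3, m_{31} = -2, m_{41} = 4, m_{32} = -2, m_{42} = -1, m_{43} = 4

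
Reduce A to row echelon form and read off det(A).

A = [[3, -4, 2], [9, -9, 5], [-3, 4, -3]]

Forward elimination:
R2 <- R2 - (3)*R1:  [  0   3  -1 ]
R3 <- R3 - (-1)*R1:  [  0   0  -1 ]
Upper-triangular form:
[ 3  -4   2 ]
[ 0   3  -1 ]
[ 0   0  -1 ]
det(A) = (-1)^0 * (3) * (3) * (-1) = -9  (0 row swaps -> sign +1)

det(A) = -9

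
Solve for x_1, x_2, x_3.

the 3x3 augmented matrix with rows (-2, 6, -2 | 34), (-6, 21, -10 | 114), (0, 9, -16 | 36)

Forward elimination on [A|b]:
R2 <- R2 - (3)*R1:  [  0   3  -4  12 ]
R3 <- R3 - (3)*R2:  [  0   0  -4   0 ]
Row echelon form:
[ -2  6  -2  |  34 ]
[  0  3  -4  |  12 ]
[  0  0  -4  |   0 ]
Back-substitution:
x_3 = (0) / -4 = 0
x_2 = (12 - (-4)*(0)) / 3 = 4
x_1 = (34 - (6)*(4) - (-2)*(0)) / -2 = -5

(-5, 4, 0)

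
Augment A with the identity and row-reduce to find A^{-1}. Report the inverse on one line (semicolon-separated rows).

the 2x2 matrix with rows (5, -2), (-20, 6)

inverse = [-3/5 -1/5; -2 -1/2]

Gauss-Jordan on [A | I]:
R1 <- (1/5)*R1:  [    1  -2/5  |   1/5     0 ]
R2 <- R2 - (-20)*R1:  [  0  -2  |   4   1 ]
R2 <- (1/-2)*R2:  [    0     1  |    -2  -1/2 ]
R1 <- R1 - (-2/5)*R2:  [    1     0  |  -3/5  -1/5 ]
Right block of [I | A^{-1}] is the inverse:
[ -3/5  -1/5 ]
[   -2  -1/2 ]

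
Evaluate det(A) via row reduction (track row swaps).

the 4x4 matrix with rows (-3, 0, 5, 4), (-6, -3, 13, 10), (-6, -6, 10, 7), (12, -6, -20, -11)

Forward elimination:
R2 <- R2 - (2)*R1:  [  0  -3   3   2 ]
R3 <- R3 - (2)*R1:  [  0  -6   0  -1 ]
R4 <- R4 - (-4)*R1:  [  0  -6   0   5 ]
R3 <- R3 - (2)*R2:  [  0   0  -6  -5 ]
R4 <- R4 - (2)*R2:  [  0   0  -6   1 ]
R4 <- R4 - (1)*R3:  [ 0  0  0  6 ]
Upper-triangular form:
[ -3   0   5   4 ]
[  0  -3   3   2 ]
[  0   0  -6  -5 ]
[  0   0   0   6 ]
det(A) = (-1)^0 * (-3) * (-3) * (-6) * (6) = -324  (0 row swaps -> sign +1)

det(A) = -324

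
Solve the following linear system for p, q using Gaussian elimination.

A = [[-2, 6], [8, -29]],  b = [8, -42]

(2, 2)

Forward elimination on [A|b]:
R2 <- R2 - (-4)*R1:  [   0   -5  -10 ]
Row echelon form:
[ -2   6  |    8 ]
[  0  -5  |  -10 ]
Back-substitution:
q = (-10) / -5 = 2
p = (8 - (6)*(2)) / -2 = 2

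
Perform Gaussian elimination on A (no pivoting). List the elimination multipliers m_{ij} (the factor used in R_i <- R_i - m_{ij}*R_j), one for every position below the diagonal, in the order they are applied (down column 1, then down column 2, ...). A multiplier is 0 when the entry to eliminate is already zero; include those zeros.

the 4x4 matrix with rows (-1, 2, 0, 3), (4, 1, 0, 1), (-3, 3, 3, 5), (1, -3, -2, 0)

Forward elimination:
R2 <- R2 - (-4)*R1:  [  0   9   0  13 ]
R3 <- R3 - (3)*R1:  [  0  -3   3  -4 ]
R4 <- R4 - (-1)*R1:  [  0  -1  -2   3 ]
R3 <- R3 - (-1/3)*R2:  [   0    0    3  1/3 ]
R4 <- R4 - (-1/9)*R2:  [    0     0    -2  40/9 ]
R4 <- R4 - (-2/3)*R3:  [    0     0     0  14/3 ]
Multipliers (in order of application): m_{21} = -4, m_{31} = 3, m_{41} = -1, m_{32} = -1/3, m_{42} = -1/9, m_{43} = -2/3

multipliers: -4, 3, -1, -1/3, -1/9, -2/3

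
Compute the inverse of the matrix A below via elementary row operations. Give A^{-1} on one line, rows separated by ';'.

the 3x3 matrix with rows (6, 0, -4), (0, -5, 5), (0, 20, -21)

Gauss-Jordan on [A | I]:
R1 <- (1/6)*R1:  [    1     0  -2/3  |   1/6     0     0 ]
R2 <- (1/-5)*R2:  [    0     1    -1  |     0  -1/5     0 ]
R3 <- R3 - (20)*R2:  [  0   0  -1  |   0   4   1 ]
R3 <- (1/-1)*R3:  [  0   0   1  |   0  -4  -1 ]
R1 <- R1 - (-2/3)*R3:  [    1     0     0  |   1/6  -8/3  -2/3 ]
R2 <- R2 - (-1)*R3:  [     0      1      0  |      0  -21/5     -1 ]
Right block of [I | A^{-1}] is the inverse:
[ 1/6   -8/3  -2/3 ]
[   0  -21/5    -1 ]
[   0     -4    -1 ]

inverse = [1/6 -8/3 -2/3; 0 -21/5 -1; 0 -4 -1]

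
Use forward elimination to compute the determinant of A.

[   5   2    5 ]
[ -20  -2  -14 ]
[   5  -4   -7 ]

det(A) = -180

Forward elimination:
R2 <- R2 - (-4)*R1:  [ 0  6  6 ]
R3 <- R3 - (1)*R1:  [   0   -6  -12 ]
R3 <- R3 - (-1)*R2:  [  0   0  -6 ]
Upper-triangular form:
[ 5  2   5 ]
[ 0  6   6 ]
[ 0  0  -6 ]
det(A) = (-1)^0 * (5) * (6) * (-6) = -180  (0 row swaps -> sign +1)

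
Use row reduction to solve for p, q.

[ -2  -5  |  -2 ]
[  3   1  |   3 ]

(1, 0)

Forward elimination on [A|b]:
R2 <- R2 - (-3/2)*R1:  [     0  -13/2      0 ]
Row echelon form:
[ -2     -5  |  -2 ]
[  0  -13/2  |   0 ]
Back-substitution:
q = (0) / (-13/2) = 0
p = (-2 - (-5)*(0)) / -2 = 1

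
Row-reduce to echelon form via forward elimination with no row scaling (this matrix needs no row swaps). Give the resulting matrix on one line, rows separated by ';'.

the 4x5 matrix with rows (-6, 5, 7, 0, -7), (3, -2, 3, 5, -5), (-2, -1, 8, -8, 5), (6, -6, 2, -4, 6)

REF = [-6 5 7 0 -7; 0 1/2 13/2 5 -17/2; 0 0 121/3 56/3 -38; 0 0 0 -46/11 30/11]

Forward elimination:
R2 <- R2 - (-1/2)*R1:  [     0    1/2   13/2      5  -17/2 ]
R3 <- R3 - (1/3)*R1:  [    0  -8/3  17/3    -8  22/3 ]
R4 <- R4 - (-1)*R1:  [  0  -1   9  -4  -1 ]
R3 <- R3 - (-16/3)*R2:  [     0      0  121/3   56/3    -38 ]
R4 <- R4 - (-2)*R2:  [   0    0   22    6  -18 ]
R4 <- R4 - (6/11)*R3:  [      0       0       0  -46/11   30/11 ]
Row echelon form:
[ -6    5      7       0     -7 ]
[  0  1/2   13/2       5  -17/2 ]
[  0    0  121/3    56/3    -38 ]
[  0    0      0  -46/11  30/11 ]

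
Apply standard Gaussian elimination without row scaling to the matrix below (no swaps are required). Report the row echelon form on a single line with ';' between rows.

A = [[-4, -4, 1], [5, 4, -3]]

REF = [-4 -4 1; 0 -1 -7/4]

Forward elimination:
R2 <- R2 - (-5/4)*R1:  [    0    -1  -7/4 ]
Row echelon form:
[ -4  -4     1 ]
[  0  -1  -7/4 ]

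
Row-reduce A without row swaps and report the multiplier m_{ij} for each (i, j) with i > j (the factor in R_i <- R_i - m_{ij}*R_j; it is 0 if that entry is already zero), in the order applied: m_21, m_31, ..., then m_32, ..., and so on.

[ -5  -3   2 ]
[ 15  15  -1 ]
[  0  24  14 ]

Forward elimination:
R2 <- R2 - (-3)*R1:  [ 0  6  5 ]
R3: entry in column 1 is already 0 -> m_{31} = 0 (no row operation needed)
R3 <- R3 - (4)*R2:  [  0   0  -6 ]
Multipliers (in order of application): m_{21} = -3, m_{31} = 0, m_{32} = 4

multipliers: -3, 0, 4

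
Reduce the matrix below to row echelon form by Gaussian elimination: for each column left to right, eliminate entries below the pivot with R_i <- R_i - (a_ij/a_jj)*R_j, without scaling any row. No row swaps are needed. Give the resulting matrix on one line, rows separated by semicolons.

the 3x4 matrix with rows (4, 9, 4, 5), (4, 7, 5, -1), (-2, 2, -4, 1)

Forward elimination:
R2 <- R2 - (1)*R1:  [  0  -2   1  -6 ]
R3 <- R3 - (-1/2)*R1:  [    0  13/2    -2   7/2 ]
R3 <- R3 - (-13/4)*R2:  [   0    0  5/4  -16 ]
Row echelon form:
[ 4   9    4    5 ]
[ 0  -2    1   -6 ]
[ 0   0  5/4  -16 ]

REF = [4 9 4 5; 0 -2 1 -6; 0 0 5/4 -16]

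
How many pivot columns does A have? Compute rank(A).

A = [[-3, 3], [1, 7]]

Row reduction:
R2 <- R2 - (-1/3)*R1:  [ 0  8 ]
Row echelon form:
[ -3  3 ]
[  0  8 ]
Nonzero rows / pivot columns: 2

rank(A) = 2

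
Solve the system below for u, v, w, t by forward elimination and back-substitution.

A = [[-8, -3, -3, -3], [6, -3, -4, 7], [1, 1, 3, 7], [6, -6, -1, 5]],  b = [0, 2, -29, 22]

(3, -4, 0, -4)

Forward elimination on [A|b]:
R2 <- R2 - (-3/4)*R1:  [     0  -21/4  -25/4   19/4      2 ]
R3 <- R3 - (-1/8)*R1:  [    0   5/8  21/8  53/8   -29 ]
R4 <- R4 - (-3/4)*R1:  [     0  -33/4  -13/4   11/4     22 ]
R3 <- R3 - (-5/42)*R2:  [       0        0    79/42   151/21  -604/21 ]
R4 <- R4 - (11/7)*R2:  [     0      0   46/7  -33/7  132/7 ]
R4 <- R4 - (276/79)*R3:  [        0         0         0  -2357/79   9428/79 ]
Row echelon form:
[ -8     -3     -3        -3  |        0 ]
[  0  -21/4  -25/4      19/4  |        2 ]
[  0      0  79/42    151/21  |  -604/21 ]
[  0      0      0  -2357/79  |  9428/79 ]
Back-substitution:
t = (9428/79) / (-2357/79) = -4
w = (-604/21 - (151/21)*(-4)) / (79/42) = 0
v = (2 - (-25/4)*(0) - (19/4)*(-4)) / (-21/4) = -4
u = (0 - (-3)*(-4) - (-3)*(0) - (-3)*(-4)) / -8 = 3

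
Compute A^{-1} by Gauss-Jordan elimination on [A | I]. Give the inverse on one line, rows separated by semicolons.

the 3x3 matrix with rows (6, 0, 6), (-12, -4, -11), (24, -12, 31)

Gauss-Jordan on [A | I]:
R1 <- (1/6)*R1:  [   1    0    1  |  1/6    0    0 ]
R2 <- R2 - (-12)*R1:  [  0  -4   1  |   2   1   0 ]
R3 <- R3 - (24)*R1:  [   0  -12    7  |   -4    0    1 ]
R2 <- (1/-4)*R2:  [    0     1  -1/4  |  -1/2  -1/4     0 ]
R3 <- R3 - (-12)*R2:  [   0    0    4  |  -10   -3    1 ]
R3 <- (1/4)*R3:  [    0     0     1  |  -5/2  -3/4   1/4 ]
R1 <- R1 - (1)*R3:  [    1     0     0  |   8/3   3/4  -1/4 ]
R2 <- R2 - (-1/4)*R3:  [     0      1      0  |   -9/8  -7/16   1/16 ]
Right block of [I | A^{-1}] is the inverse:
[  8/3    3/4  -1/4 ]
[ -9/8  -7/16  1/16 ]
[ -5/2   -3/4   1/4 ]

inverse = [8/3 3/4 -1/4; -9/8 -7/16 1/16; -5/2 -3/4 1/4]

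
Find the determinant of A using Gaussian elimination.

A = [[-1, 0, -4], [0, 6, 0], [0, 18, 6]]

det(A) = -36

Forward elimination:
R3 <- R3 - (3)*R2:  [ 0  0  6 ]
Upper-triangular form:
[ -1  0  -4 ]
[  0  6   0 ]
[  0  0   6 ]
det(A) = (-1)^0 * (-1) * (6) * (6) = -36  (0 row swaps -> sign +1)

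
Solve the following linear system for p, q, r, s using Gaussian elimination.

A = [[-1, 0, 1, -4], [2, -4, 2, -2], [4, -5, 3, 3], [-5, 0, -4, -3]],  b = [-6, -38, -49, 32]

Forward elimination on [A|b]:
R2 <- R2 - (-2)*R1:  [   0   -4    4  -10  -50 ]
R3 <- R3 - (-4)*R1:  [   0   -5    7  -13  -73 ]
R4 <- R4 - (5)*R1:  [  0   0  -9  17  62 ]
R3 <- R3 - (5/4)*R2:  [     0      0      2   -1/2  -21/2 ]
R4 <- R4 - (-9/2)*R3:  [    0     0     0  59/4  59/4 ]
Row echelon form:
[ -1   0  1    -4  |     -6 ]
[  0  -4  4   -10  |    -50 ]
[  0   0  2  -1/2  |  -21/2 ]
[  0   0  0  59/4  |   59/4 ]
Back-substitution:
s = (59/4) / (59/4) = 1
r = (-21/2 - (-1/2)*(1)) / 2 = -5
q = (-50 - (4)*(-5) - (-10)*(1)) / -4 = 5
p = (-6 - (1)*(-5) - (-4)*(1)) / -1 = -3

(-3, 5, -5, 1)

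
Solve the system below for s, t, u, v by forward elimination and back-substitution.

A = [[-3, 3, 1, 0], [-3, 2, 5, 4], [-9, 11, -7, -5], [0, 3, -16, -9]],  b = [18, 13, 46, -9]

Forward elimination on [A|b]:
R2 <- R2 - (1)*R1:  [  0  -1   4   4  -5 ]
R3 <- R3 - (3)*R1:  [   0    2  -10   -5   -8 ]
R3 <- R3 - (-2)*R2:  [   0    0   -2    3  -18 ]
R4 <- R4 - (-3)*R2:  [   0    0   -4    3  -24 ]
R4 <- R4 - (2)*R3:  [  0   0   0  -3  12 ]
Row echelon form:
[ -3   3   1   0  |   18 ]
[  0  -1   4   4  |   -5 ]
[  0   0  -2   3  |  -18 ]
[  0   0   0  -3  |   12 ]
Back-substitution:
v = (12) / -3 = -4
u = (-18 - (3)*(-4)) / -2 = 3
t = (-5 - (4)*(3) - (4)*(-4)) / -1 = 1
s = (18 - (3)*(1) - (1)*(3)) / -3 = -4

(-4, 1, 3, -4)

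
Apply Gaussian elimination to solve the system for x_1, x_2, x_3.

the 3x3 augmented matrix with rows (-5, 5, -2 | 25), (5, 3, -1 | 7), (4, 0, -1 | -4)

Forward elimination on [A|b]:
R2 <- R2 - (-1)*R1:  [  0   8  -3  32 ]
R3 <- R3 - (-4/5)*R1:  [     0      4  -13/5     16 ]
R3 <- R3 - (1/2)*R2:  [      0       0  -11/10       0 ]
Row echelon form:
[ -5  5      -2  |  25 ]
[  0  8      -3  |  32 ]
[  0  0  -11/10  |   0 ]
Back-substitution:
x_3 = (0) / (-11/10) = 0
x_2 = (32 - (-3)*(0)) / 8 = 4
x_1 = (25 - (5)*(4) - (-2)*(0)) / -5 = -1

(-1, 4, 0)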